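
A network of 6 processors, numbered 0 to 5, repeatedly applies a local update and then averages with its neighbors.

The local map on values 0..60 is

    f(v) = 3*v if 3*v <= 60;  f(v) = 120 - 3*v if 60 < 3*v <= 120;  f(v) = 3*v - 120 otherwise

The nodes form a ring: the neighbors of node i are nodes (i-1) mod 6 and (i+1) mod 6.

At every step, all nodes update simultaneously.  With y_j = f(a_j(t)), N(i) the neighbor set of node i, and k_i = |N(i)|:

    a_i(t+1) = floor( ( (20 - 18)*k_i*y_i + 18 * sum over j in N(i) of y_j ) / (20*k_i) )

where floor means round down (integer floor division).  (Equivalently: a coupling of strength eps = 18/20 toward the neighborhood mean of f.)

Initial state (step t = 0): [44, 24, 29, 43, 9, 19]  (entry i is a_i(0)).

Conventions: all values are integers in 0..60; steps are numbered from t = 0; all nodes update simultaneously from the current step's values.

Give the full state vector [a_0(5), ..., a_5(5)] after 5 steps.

Simulating step by step:
t=0: [44, 24, 29, 43, 9, 19]
t=1: [48, 25, 28, 27, 32, 23]
t=2: [45, 31, 41, 30, 42, 26]
t=3: [32, 10, 25, 7, 33, 13]
t=4: [33, 34, 27, 31, 29, 24]
t=5: [31, 28, 24, 35, 37, 29]

Answer: [31, 28, 24, 35, 37, 29]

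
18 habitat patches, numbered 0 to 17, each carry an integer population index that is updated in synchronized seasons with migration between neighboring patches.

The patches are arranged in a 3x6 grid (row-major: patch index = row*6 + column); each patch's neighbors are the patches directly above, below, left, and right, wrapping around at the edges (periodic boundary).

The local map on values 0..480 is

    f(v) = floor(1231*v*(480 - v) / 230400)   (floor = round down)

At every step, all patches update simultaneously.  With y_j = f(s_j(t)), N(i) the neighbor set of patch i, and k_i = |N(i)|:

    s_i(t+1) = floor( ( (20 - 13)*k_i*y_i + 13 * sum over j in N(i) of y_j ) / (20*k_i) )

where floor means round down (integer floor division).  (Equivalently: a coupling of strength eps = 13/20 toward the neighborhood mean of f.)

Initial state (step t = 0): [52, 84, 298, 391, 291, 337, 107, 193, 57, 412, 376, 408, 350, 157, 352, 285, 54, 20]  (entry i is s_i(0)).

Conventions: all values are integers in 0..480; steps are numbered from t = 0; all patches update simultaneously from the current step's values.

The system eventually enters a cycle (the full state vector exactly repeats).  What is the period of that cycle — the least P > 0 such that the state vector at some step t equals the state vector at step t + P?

Simulating step by step:
t=0: [52, 84, 298, 391, 291, 337, 107, 193, 57, 412, 376, 408, 350, 157, 352, 285, 54, 20]
t=1: [185, 219, 219, 231, 228, 190, 206, 231, 202, 184, 189, 172, 190, 249, 243, 216, 180, 143]
t=2: [295, 303, 304, 303, 299, 287, 296, 304, 301, 297, 292, 285, 290, 304, 305, 300, 289, 278]
t=3: [291, 286, 285, 287, 290, 294, 290, 286, 286, 289, 292, 295, 292, 286, 285, 288, 293, 296]
t=4: [293, 295, 295, 294, 293, 292, 293, 295, 295, 294, 292, 291, 293, 295, 295, 294, 292, 291]
t=5: [292, 291, 291, 291, 292, 292, 292, 291, 291, 292, 292, 292, 292, 291, 291, 292, 292, 292]
t=6: [293, 293, 293, 293, 293, 293, 293, 293, 293, 293, 293, 293, 293, 293, 293, 293, 293, 293]
t=7: [292, 292, 292, 292, 292, 292, 292, 292, 292, 292, 292, 292, 292, 292, 292, 292, 292, 292]
t=8: [293, 293, 293, 293, 293, 293, 293, 293, 293, 293, 293, 293, 293, 293, 293, 293, 293, 293]

Answer: 2
Key observation: The state at step 6, [293, 293, 293, 293, 293, 293, 293, 293, 293, 293, 293, 293, 293, 293, 293, 293, 293, 293], reappears at step 8 — and no state repeats earlier — so the cycle the system enters has period 2.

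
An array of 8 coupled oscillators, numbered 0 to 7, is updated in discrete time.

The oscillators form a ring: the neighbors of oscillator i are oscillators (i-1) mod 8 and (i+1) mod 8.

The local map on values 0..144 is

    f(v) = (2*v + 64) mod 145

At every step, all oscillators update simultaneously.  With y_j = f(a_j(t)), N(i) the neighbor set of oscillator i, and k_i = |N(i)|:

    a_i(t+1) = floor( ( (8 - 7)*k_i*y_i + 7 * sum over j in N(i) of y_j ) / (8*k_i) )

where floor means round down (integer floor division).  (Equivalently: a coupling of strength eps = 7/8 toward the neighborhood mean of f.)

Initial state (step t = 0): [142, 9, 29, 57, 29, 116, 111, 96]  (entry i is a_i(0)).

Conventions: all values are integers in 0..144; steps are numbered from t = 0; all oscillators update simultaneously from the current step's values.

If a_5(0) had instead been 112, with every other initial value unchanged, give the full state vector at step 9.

Simulating step by step:
t=0: [142, 9, 29, 57, 29, 112, 111, 96]
t=1: [91, 89, 65, 110, 92, 132, 128, 100]
t=2: [107, 77, 109, 83, 90, 62, 72, 72]
t=3: [76, 127, 86, 113, 68, 76, 54, 93]
t=4: [67, 74, 23, 63, 37, 44, 80, 56]
t=5: [49, 79, 62, 114, 40, 95, 26, 61]
t=6: [53, 35, 39, 82, 66, 127, 80, 63]
t=7: [81, 89, 112, 94, 54, 60, 41, 51]
t=8: [61, 110, 107, 87, 67, 17, 26, 38]
t=9: [127, 93, 118, 93, 90, 86, 118, 86]

Answer: [127, 93, 118, 93, 90, 86, 118, 86]
Key observation: This trace re-runs the system from the modified initial state.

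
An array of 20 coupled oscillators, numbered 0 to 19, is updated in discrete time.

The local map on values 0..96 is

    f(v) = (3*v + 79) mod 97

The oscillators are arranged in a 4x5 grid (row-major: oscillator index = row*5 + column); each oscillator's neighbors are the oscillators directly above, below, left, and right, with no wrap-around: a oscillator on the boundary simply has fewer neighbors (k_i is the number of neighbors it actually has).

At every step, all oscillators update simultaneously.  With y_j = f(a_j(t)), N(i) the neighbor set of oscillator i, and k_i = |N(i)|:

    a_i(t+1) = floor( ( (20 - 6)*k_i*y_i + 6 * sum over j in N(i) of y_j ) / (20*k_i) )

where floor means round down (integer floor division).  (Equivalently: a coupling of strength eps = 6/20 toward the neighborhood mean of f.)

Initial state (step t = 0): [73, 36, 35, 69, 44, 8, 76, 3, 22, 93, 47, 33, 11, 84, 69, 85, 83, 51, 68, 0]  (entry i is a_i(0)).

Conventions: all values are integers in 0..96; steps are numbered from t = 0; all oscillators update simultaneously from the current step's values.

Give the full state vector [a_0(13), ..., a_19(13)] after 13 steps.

Answer: [46, 62, 48, 30, 45, 56, 74, 32, 14, 21, 34, 75, 72, 77, 51, 39, 31, 25, 59, 29]

Derivation:
t=0: [73, 36, 35, 69, 44, 8, 76, 3, 22, 93, 47, 33, 11, 84, 69, 85, 83, 51, 68, 0]
t=1: [19, 74, 87, 79, 35, 9, 31, 74, 55, 62, 31, 63, 29, 46, 83, 39, 42, 40, 78, 82]
t=2: [30, 23, 38, 36, 75, 25, 60, 25, 44, 67, 61, 69, 56, 29, 38, 14, 15, 13, 21, 32]
t=3: [66, 59, 87, 75, 35, 60, 64, 57, 34, 72, 64, 80, 55, 64, 90, 31, 32, 27, 48, 75]
t=4: [77, 64, 47, 31, 63, 69, 69, 58, 70, 25, 70, 40, 51, 70, 50, 75, 71, 59, 35, 22]
t=5: [38, 67, 39, 72, 71, 85, 81, 60, 87, 60, 77, 20, 43, 85, 44, 23, 8, 56, 81, 51]
t=6: [86, 73, 16, 8, 11, 44, 39, 52, 47, 52, 26, 34, 25, 38, 26, 39, 18, 42, 35, 33]
t=7: [35, 12, 26, 11, 17, 22, 12, 37, 32, 38, 52, 70, 57, 84, 63, 15, 34, 25, 79, 78]
t=8: [70, 29, 54, 27, 39, 48, 31, 81, 72, 85, 45, 81, 60, 45, 67, 37, 76, 56, 29, 30]
t=9: [81, 70, 49, 49, 17, 39, 64, 36, 14, 39, 29, 34, 55, 30, 73, 70, 28, 52, 62, 73]
t=10: [36, 80, 44, 31, 28, 19, 74, 76, 31, 7, 66, 78, 56, 61, 13, 86, 68, 47, 61, 16]
t=11: [73, 31, 23, 68, 57, 45, 14, 22, 64, 18, 68, 33, 47, 63, 24, 58, 71, 39, 60, 34]
t=12: [19, 60, 56, 80, 57, 26, 33, 46, 72, 43, 78, 67, 33, 68, 57, 54, 14, 10, 61, 76]
t=13: [46, 62, 48, 30, 45, 56, 74, 32, 14, 21, 34, 75, 72, 77, 51, 39, 31, 25, 59, 29]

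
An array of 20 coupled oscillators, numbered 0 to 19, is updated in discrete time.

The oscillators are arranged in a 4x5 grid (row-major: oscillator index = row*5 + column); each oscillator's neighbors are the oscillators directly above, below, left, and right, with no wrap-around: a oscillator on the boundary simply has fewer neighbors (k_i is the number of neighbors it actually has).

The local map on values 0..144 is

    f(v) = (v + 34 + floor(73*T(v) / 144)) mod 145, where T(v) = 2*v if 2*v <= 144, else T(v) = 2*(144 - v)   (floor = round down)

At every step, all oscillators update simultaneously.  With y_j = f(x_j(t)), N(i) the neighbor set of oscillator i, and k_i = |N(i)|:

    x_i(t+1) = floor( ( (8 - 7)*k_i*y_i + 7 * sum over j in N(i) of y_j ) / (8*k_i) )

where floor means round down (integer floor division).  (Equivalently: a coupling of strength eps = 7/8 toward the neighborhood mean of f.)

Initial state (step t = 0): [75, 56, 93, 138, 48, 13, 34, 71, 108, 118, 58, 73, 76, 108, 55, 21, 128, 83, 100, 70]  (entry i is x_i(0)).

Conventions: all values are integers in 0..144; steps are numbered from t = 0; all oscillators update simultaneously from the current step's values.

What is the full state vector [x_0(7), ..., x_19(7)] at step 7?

Simulating step by step:
t=0: [75, 56, 93, 138, 48, 13, 34, 71, 108, 118, 58, 73, 76, 108, 55, 21, 128, 83, 100, 70]
t=1: [30, 49, 23, 61, 45, 48, 40, 47, 32, 93, 49, 41, 32, 57, 45, 26, 45, 33, 31, 81]
t=2: [126, 100, 89, 89, 34, 115, 124, 101, 50, 105, 113, 116, 88, 91, 35, 122, 103, 105, 51, 100]
t=3: [33, 33, 33, 82, 41, 33, 33, 55, 45, 103, 33, 33, 33, 93, 41, 33, 33, 63, 45, 109]
t=4: [100, 100, 93, 103, 43, 100, 109, 110, 68, 107, 100, 100, 76, 105, 43, 100, 75, 96, 39, 109]
t=5: [33, 33, 33, 56, 43, 33, 33, 31, 32, 81, 33, 33, 33, 67, 43, 33, 33, 56, 42, 105]
t=6: [100, 100, 69, 92, 29, 100, 99, 99, 45, 102, 100, 100, 60, 98, 40, 100, 71, 92, 31, 108]
t=7: [33, 31, 32, 75, 40, 33, 33, 46, 44, 100, 33, 27, 30, 79, 43, 32, 32, 43, 40, 96]

Answer: [33, 31, 32, 75, 40, 33, 33, 46, 44, 100, 33, 27, 30, 79, 43, 32, 32, 43, 40, 96]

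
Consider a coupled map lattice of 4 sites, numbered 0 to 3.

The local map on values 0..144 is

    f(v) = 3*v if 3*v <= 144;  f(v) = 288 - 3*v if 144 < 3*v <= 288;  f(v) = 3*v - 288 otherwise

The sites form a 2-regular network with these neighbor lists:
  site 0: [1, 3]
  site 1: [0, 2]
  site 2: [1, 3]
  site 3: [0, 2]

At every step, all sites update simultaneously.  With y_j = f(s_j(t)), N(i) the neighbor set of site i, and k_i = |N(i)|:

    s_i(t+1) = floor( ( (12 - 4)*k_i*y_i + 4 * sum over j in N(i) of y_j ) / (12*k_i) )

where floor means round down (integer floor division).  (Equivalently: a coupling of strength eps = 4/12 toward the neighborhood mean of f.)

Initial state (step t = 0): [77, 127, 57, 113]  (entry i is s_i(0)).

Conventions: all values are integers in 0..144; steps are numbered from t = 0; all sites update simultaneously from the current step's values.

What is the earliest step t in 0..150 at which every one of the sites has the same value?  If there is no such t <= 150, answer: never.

Simulating step by step:
t=0: [77, 127, 57, 113]  (not all equal)
t=1: [62, 91, 102, 63]  (not all equal)
t=2: [87, 30, 31, 86]  (not all equal)
t=3: [38, 80, 82, 40]  (not all equal)
t=4: [104, 58, 56, 106]  (not all equal)
t=5: [40, 100, 104, 44]  (not all equal)
t=6: [104, 32, 40, 112]  (not all equal)
t=7: [40, 88, 104, 56]  (not all equal)
t=8: [104, 40, 40, 104]  (not all equal)
t=9: [40, 104, 104, 40]  (not all equal)
t=10: [104, 40, 40, 104]  (not all equal)

Answer: never
Key observation: The state at step 8 reappears at step 10 — the system is in a cycle of period 2 from step 8 on.  No step 0..10 is synchronized, and the cycle repeats forever, so no step up to 150 (or ever) has all sites equal.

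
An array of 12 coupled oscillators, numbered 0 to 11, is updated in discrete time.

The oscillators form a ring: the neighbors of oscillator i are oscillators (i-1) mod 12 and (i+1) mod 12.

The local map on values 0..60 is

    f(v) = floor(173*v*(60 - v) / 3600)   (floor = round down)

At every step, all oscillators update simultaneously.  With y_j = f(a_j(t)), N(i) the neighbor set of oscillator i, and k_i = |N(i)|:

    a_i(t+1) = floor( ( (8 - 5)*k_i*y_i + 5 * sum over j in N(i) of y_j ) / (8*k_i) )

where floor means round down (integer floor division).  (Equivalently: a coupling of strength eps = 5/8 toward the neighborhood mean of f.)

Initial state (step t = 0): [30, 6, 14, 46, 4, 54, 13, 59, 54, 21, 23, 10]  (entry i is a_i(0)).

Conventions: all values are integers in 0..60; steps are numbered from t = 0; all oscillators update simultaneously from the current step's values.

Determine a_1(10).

Simulating step by step:
t=0: [30, 6, 14, 46, 4, 54, 13, 59, 54, 21, 23, 10]
t=1: [28, 28, 25, 23, 17, 17, 16, 14, 18, 31, 34, 34]
t=2: [42, 42, 41, 39, 36, 34, 32, 32, 36, 40, 42, 42]
t=3: [36, 36, 37, 39, 40, 42, 42, 42, 40, 38, 36, 36]
t=4: [41, 40, 40, 39, 37, 36, 36, 36, 38, 39, 40, 41]
t=5: [37, 37, 38, 39, 40, 40, 41, 40, 40, 39, 38, 37]
t=6: [40, 40, 39, 39, 38, 37, 37, 37, 38, 39, 39, 40]
t=7: [38, 38, 38, 39, 39, 40, 40, 40, 39, 39, 38, 38]
t=8: [40, 40, 39, 39, 38, 38, 38, 38, 38, 39, 39, 40]
t=9: [38, 38, 38, 39, 39, 40, 40, 40, 39, 39, 38, 38]
t=10: [40, 40, 39, 39, 38, 38, 38, 38, 38, 39, 39, 40]

Answer: a_1(10) = 40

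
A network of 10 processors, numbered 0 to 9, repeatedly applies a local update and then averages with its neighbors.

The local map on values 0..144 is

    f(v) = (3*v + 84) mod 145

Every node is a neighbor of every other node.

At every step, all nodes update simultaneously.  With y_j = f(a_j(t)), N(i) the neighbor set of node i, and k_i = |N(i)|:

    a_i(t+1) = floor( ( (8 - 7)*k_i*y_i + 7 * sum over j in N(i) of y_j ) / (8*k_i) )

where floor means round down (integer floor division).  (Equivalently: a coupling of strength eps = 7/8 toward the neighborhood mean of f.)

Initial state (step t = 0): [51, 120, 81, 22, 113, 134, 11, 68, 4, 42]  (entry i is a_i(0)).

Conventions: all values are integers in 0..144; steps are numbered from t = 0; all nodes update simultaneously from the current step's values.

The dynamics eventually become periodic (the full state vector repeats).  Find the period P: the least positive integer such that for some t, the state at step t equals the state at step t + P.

Simulating step by step:
t=0: [51, 120, 81, 22, 113, 134, 11, 68, 4, 42]
t=1: [75, 72, 73, 72, 76, 74, 75, 76, 75, 74]
t=2: [16, 16, 16, 16, 16, 16, 16, 16, 16, 16]
t=3: [132, 132, 132, 132, 132, 132, 132, 132, 132, 132]
t=4: [45, 45, 45, 45, 45, 45, 45, 45, 45, 45]
t=5: [74, 74, 74, 74, 74, 74, 74, 74, 74, 74]
t=6: [16, 16, 16, 16, 16, 16, 16, 16, 16, 16]

Answer: 4
Key observation: The state at step 2, [16, 16, 16, 16, 16, 16, 16, 16, 16, 16], reappears at step 6 — and no state repeats earlier — so the cycle the system enters has period 4.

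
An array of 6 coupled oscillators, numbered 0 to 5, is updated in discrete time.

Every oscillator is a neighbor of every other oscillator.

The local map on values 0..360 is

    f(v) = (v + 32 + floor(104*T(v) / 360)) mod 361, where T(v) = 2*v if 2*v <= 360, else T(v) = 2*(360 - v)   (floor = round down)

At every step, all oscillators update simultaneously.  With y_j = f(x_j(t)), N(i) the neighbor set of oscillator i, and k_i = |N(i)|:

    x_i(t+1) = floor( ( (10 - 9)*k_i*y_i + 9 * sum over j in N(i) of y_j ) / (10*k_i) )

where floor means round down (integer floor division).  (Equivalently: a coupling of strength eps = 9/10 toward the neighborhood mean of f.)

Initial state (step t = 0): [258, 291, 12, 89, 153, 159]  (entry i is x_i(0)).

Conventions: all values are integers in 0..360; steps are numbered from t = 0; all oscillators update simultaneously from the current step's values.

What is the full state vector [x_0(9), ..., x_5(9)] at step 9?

Answer: [57, 57, 57, 57, 57, 57]

Derivation:
t=0: [258, 291, 12, 89, 153, 159]
t=1: [174, 202, 198, 188, 180, 180]
t=2: [318, 316, 317, 317, 317, 317]
t=3: [12, 12, 12, 12, 12, 12]
t=4: [50, 50, 50, 50, 50, 50]
t=5: [110, 110, 110, 110, 110, 110]
t=6: [205, 205, 205, 205, 205, 205]
t=7: [326, 326, 326, 326, 326, 326]
t=8: [16, 16, 16, 16, 16, 16]
t=9: [57, 57, 57, 57, 57, 57]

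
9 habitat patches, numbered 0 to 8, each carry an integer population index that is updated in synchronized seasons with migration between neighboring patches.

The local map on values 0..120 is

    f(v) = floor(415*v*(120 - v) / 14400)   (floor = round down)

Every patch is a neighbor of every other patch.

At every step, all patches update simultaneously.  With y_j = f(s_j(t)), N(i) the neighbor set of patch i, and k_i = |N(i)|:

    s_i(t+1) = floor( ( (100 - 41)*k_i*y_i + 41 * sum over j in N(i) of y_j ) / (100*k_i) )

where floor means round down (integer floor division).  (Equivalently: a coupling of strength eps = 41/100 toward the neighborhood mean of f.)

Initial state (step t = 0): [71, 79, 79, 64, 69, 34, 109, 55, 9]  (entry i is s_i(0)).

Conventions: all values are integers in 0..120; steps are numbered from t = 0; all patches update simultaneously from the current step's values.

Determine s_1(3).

Answer: s_1(3) = 88

Derivation:
t=0: [71, 79, 79, 64, 69, 34, 109, 55, 9]
t=1: [91, 87, 87, 93, 92, 83, 56, 93, 52]
t=2: [79, 82, 82, 77, 78, 85, 93, 77, 92]
t=3: [90, 88, 88, 91, 90, 86, 79, 91, 80]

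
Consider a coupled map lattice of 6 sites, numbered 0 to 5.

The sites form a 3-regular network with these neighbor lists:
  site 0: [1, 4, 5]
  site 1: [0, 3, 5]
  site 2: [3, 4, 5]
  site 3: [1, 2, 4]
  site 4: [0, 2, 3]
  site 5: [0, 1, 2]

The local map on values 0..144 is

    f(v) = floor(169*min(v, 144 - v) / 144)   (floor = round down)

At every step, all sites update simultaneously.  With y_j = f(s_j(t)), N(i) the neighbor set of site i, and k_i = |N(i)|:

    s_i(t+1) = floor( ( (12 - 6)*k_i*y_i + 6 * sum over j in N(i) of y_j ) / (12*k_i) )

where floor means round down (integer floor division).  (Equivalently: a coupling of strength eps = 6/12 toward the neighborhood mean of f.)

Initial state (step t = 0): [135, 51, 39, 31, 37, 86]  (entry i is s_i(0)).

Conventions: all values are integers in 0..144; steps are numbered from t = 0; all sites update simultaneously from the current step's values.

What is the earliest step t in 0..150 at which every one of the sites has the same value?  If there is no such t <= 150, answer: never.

Simulating step by step:
t=0: [135, 51, 39, 31, 37, 86]  (not all equal)
t=1: [33, 48, 47, 42, 36, 53]  (not all equal)
t=2: [45, 52, 53, 50, 44, 55]  (not all equal)
t=3: [55, 59, 59, 58, 54, 61]  (not all equal)
t=4: [65, 68, 68, 67, 65, 69]  (not all equal)
t=5: [77, 78, 78, 78, 76, 79]  (not all equal)
t=6: [77, 77, 77, 77, 78, 76]  (not all equal)
t=7: [78, 78, 78, 77, 77, 78]  (not all equal)
t=8: [77, 77, 77, 77, 77, 77]  (all equal)

Answer: 8
Key observation: Synchronization is absorbing here: once all sites are equal they stay equal, and step 8 is the first all-equal step.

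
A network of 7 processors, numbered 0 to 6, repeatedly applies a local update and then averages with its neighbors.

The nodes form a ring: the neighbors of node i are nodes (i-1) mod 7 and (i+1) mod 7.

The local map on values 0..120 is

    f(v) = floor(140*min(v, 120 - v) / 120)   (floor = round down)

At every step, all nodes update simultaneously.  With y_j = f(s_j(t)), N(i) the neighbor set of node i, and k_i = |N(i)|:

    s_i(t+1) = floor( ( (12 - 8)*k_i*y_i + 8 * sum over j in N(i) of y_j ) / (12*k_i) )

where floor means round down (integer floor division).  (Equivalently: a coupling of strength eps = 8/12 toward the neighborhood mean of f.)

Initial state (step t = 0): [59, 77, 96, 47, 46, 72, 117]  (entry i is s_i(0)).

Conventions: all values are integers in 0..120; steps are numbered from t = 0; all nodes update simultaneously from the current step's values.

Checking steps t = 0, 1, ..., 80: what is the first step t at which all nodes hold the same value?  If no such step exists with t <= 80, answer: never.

Answer: 8
Key observation: Synchronization is absorbing here: once all nodes are equal they stay equal, and step 8 is the first all-equal step.

Derivation:
t=0: [59, 77, 96, 47, 46, 72, 117]  (not all equal)
t=1: [40, 48, 44, 45, 54, 37, 42]  (not all equal)
t=2: [50, 51, 53, 55, 52, 51, 46]  (not all equal)
t=3: [56, 59, 61, 61, 61, 57, 56]  (not all equal)
t=4: [66, 67, 68, 68, 67, 66, 65]  (not all equal)
t=5: [62, 61, 60, 60, 61, 62, 63]  (not all equal)
t=6: [67, 68, 69, 69, 68, 67, 66]  (not all equal)
t=7: [61, 60, 59, 59, 60, 61, 61]  (not all equal)
t=8: [68, 68, 68, 68, 68, 68, 68]  (all equal)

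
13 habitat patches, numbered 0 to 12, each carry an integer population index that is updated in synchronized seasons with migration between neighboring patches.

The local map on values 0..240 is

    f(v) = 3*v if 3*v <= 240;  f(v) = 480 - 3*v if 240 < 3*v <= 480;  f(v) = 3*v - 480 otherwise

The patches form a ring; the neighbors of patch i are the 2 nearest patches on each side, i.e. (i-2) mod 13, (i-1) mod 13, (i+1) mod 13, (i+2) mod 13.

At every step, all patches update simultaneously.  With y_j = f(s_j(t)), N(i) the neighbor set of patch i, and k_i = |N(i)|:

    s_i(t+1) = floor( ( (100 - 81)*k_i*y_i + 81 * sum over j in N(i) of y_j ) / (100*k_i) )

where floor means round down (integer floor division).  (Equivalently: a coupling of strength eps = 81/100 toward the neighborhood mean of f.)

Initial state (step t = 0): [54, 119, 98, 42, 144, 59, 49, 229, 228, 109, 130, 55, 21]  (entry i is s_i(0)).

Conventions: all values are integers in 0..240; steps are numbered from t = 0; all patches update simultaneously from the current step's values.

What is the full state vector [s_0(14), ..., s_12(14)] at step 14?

Answer: [54, 63, 91, 110, 125, 125, 117, 118, 126, 130, 116, 99, 72]

Derivation:
t=0: [54, 119, 98, 42, 144, 59, 49, 229, 228, 109, 130, 55, 21]
t=1: [139, 132, 128, 132, 137, 140, 156, 177, 159, 163, 135, 126, 121]
t=2: [92, 88, 78, 78, 64, 55, 39, 26, 30, 48, 61, 72, 87]
t=3: [217, 221, 215, 207, 188, 157, 128, 119, 122, 142, 170, 192, 207]
t=4: [150, 159, 148, 116, 99, 91, 85, 78, 83, 83, 87, 98, 123]
t=5: [73, 63, 77, 111, 156, 196, 215, 225, 227, 220, 195, 155, 109]
t=6: [160, 187, 158, 137, 134, 125, 135, 169, 168, 138, 131, 135, 135]
t=7: [47, 45, 47, 67, 66, 70, 61, 59, 56, 55, 65, 60, 63]
t=8: [157, 161, 163, 176, 186, 193, 187, 180, 177, 177, 179, 173, 167]
t=9: [16, 18, 29, 47, 62, 72, 73, 68, 60, 51, 43, 35, 25]
t=10: [74, 81, 103, 136, 169, 192, 200, 194, 176, 154, 128, 101, 82]
t=11: [208, 186, 145, 121, 98, 83, 78, 76, 77, 89, 114, 149, 192]
t=12: [78, 96, 114, 131, 162, 198, 221, 227, 208, 168, 142, 125, 97]
t=13: [170, 167, 131, 107, 106, 118, 128, 132, 120, 106, 103, 121, 154]
t=14: [54, 63, 91, 110, 125, 125, 117, 118, 126, 130, 116, 99, 72]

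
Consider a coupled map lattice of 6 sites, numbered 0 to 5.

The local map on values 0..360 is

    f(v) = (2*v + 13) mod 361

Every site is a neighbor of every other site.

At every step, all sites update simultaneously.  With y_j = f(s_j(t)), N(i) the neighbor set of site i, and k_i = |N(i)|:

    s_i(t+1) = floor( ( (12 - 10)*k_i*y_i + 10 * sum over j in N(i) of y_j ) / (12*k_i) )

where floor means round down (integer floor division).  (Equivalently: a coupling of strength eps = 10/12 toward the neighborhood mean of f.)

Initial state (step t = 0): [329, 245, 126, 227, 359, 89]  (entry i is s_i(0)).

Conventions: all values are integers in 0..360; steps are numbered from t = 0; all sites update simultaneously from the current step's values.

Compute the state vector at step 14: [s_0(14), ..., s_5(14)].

Answer: [251, 251, 251, 251, 251, 251]

Derivation:
t=0: [329, 245, 126, 227, 359, 89]
t=1: [170, 170, 170, 170, 170, 170]
t=2: [353, 353, 353, 353, 353, 353]
t=3: [358, 358, 358, 358, 358, 358]
t=4: [7, 7, 7, 7, 7, 7]
t=5: [27, 27, 27, 27, 27, 27]
t=6: [67, 67, 67, 67, 67, 67]
t=7: [147, 147, 147, 147, 147, 147]
t=8: [307, 307, 307, 307, 307, 307]
t=9: [266, 266, 266, 266, 266, 266]
t=10: [184, 184, 184, 184, 184, 184]
t=11: [20, 20, 20, 20, 20, 20]
t=12: [53, 53, 53, 53, 53, 53]
t=13: [119, 119, 119, 119, 119, 119]
t=14: [251, 251, 251, 251, 251, 251]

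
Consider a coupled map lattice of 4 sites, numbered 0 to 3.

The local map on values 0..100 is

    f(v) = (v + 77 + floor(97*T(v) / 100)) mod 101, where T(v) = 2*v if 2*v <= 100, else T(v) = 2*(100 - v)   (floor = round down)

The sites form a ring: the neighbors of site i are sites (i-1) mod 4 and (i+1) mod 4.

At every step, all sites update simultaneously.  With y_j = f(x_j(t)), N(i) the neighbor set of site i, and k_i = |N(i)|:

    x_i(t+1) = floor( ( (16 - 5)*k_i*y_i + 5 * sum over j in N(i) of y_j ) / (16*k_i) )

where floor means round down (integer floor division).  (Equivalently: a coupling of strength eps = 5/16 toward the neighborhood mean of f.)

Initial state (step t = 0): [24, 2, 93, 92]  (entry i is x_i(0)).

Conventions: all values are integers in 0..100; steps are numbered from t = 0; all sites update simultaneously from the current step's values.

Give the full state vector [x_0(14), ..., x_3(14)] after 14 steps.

Answer: [87, 87, 87, 87]

Derivation:
t=0: [24, 2, 93, 92]
t=1: [57, 76, 82, 77]
t=2: [40, 84, 93, 83]
t=3: [92, 89, 84, 89]
t=4: [83, 86, 89, 86]
t=5: [90, 88, 86, 88]
t=6: [85, 87, 88, 87]
t=7: [89, 88, 87, 88]
t=8: [86, 87, 87, 87]
t=9: [88, 88, 88, 88]
t=10: [87, 87, 87, 87]
t=11: [88, 88, 88, 88]
t=12: [87, 87, 87, 87]
t=13: [88, 88, 88, 88]
t=14: [87, 87, 87, 87]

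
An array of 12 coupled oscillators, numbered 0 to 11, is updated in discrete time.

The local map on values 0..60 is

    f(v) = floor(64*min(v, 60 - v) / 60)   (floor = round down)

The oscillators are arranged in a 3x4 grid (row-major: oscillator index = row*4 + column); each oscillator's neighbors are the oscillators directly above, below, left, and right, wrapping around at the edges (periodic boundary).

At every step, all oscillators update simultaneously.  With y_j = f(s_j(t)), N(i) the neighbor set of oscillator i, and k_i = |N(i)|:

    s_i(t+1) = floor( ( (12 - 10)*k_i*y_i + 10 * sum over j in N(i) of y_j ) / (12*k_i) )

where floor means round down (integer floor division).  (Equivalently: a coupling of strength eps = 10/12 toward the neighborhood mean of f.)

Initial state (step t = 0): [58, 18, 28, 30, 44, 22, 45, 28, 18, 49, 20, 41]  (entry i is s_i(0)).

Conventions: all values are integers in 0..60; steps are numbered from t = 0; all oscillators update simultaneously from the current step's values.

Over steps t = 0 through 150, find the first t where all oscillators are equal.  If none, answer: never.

Simulating step by step:
t=0: [58, 18, 28, 30, 44, 22, 45, 28, 18, 49, 20, 41]  (not all equal)
t=1: [18, 16, 23, 22, 18, 16, 23, 22, 13, 18, 19, 24]  (not all equal)
t=2: [18, 19, 21, 22, 18, 19, 21, 22, 19, 17, 22, 20]  (not all equal)
t=3: [20, 19, 22, 21, 20, 19, 22, 21, 19, 20, 21, 22]  (not all equal)
t=4: [20, 21, 21, 22, 20, 21, 21, 22, 21, 20, 22, 21]  (not all equal)
t=5: [21, 21, 22, 22, 21, 21, 22, 22, 21, 22, 21, 22]  (not all equal)
t=6: [22, 22, 22, 22, 22, 22, 22, 22, 22, 22, 22, 22]  (all equal)

Answer: 6
Key observation: Synchronization is absorbing here: once all oscillators are equal they stay equal, and step 6 is the first all-equal step.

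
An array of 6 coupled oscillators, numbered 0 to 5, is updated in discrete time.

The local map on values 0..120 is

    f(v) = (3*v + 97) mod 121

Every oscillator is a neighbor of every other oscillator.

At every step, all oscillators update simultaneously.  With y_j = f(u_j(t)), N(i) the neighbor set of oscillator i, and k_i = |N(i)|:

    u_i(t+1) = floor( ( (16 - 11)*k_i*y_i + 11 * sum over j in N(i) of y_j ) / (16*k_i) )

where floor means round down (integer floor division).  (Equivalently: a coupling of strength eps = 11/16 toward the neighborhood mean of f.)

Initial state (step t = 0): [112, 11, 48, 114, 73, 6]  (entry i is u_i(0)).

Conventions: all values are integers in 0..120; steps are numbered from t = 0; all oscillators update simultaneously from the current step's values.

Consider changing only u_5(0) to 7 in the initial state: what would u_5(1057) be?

Answer: u_5(1057) = 88
Key observation: The state at step 26, [37, 37, 38, 37, 37, 38], reappears at step 31: the system is in a cycle of period 5 from step 26 on.  Therefore the state at step 1057 equals the state at step 26 + ((1057 - 26) mod 5) = 27, which is [87, 87, 88, 87, 87, 88].

Derivation:
t=0: [112, 11, 48, 114, 73, 7]
t=1: [76, 65, 85, 77, 77, 84]
t=2: [86, 80, 91, 86, 86, 90]
t=3: [80, 77, 62, 80, 80, 61]
t=4: [78, 76, 69, 78, 78, 68]
t=5: [80, 79, 75, 80, 80, 75]
t=6: [90, 89, 87, 90, 90, 87]
t=7: [34, 33, 53, 34, 34, 53]
t=8: [59, 59, 48, 59, 59, 48]
t=9: [56, 56, 71, 56, 56, 71]
t=10: [35, 35, 43, 35, 35, 43]
t=11: [87, 87, 91, 87, 87, 91]
t=12: [86, 86, 66, 86, 86, 66]
t=13: [96, 96, 86, 96, 96, 86]
t=14: [47, 47, 62, 47, 47, 62]
t=15: [96, 96, 82, 96, 96, 82]
t=16: [43, 43, 57, 43, 43, 57]
t=17: [83, 83, 69, 83, 83, 69]
t=18: [92, 92, 85, 92, 92, 85]
t=19: [37, 37, 55, 37, 37, 55]
t=20: [68, 68, 56, 68, 68, 56]
t=21: [49, 49, 42, 49, 49, 42]
t=22: [29, 29, 47, 29, 29, 47]
t=23: [77, 77, 87, 77, 77, 87]
t=24: [94, 94, 99, 94, 94, 99]
t=25: [20, 20, 22, 20, 20, 22]
t=26: [37, 37, 38, 37, 37, 38]
t=27: [87, 87, 88, 87, 87, 88]
t=28: [116, 116, 117, 116, 116, 117]
t=29: [82, 82, 83, 82, 82, 83]
t=30: [101, 101, 102, 101, 101, 102]
t=31: [37, 37, 38, 37, 37, 38]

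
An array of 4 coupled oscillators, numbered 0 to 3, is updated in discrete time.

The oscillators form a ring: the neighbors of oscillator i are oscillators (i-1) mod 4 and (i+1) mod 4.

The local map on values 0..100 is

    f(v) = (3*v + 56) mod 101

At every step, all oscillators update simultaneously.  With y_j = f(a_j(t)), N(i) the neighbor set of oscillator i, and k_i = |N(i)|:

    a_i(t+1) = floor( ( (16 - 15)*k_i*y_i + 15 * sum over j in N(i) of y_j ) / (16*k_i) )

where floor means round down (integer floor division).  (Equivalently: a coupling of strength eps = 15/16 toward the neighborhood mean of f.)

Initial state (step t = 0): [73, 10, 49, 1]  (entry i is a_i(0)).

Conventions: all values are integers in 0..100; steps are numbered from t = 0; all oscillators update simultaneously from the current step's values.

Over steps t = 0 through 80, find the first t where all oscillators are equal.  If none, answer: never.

Answer: 34
Key observation: Synchronization is absorbing here: once all oscillators are equal they stay equal, and step 34 is the first all-equal step.

Derivation:
t=0: [73, 10, 49, 1]  (not all equal)
t=1: [72, 40, 68, 38]  (not all equal)
t=2: [71, 64, 71, 64]  (not all equal)
t=3: [47, 65, 47, 65]  (not all equal)
t=4: [51, 93, 51, 93]  (not all equal)
t=5: [30, 8, 30, 8]  (not all equal)
t=6: [77, 47, 77, 47]  (not all equal)
t=7: [95, 85, 95, 85]  (not all equal)
t=8: [9, 36, 9, 36]  (not all equal)
t=9: [64, 81, 64, 81]  (not all equal)
t=10: [93, 49, 93, 49]  (not all equal)
t=11: [2, 30, 2, 30]  (not all equal)
t=12: [46, 60, 46, 60]  (not all equal)
t=13: [37, 89, 37, 89]  (not all equal)
t=14: [22, 63, 22, 63]  (not all equal)
t=15: [41, 22, 41, 22]  (not all equal)
t=16: [24, 74, 24, 74]  (not all equal)
t=17: [72, 30, 72, 30]  (not all equal)
t=18: [46, 68, 46, 68]  (not all equal)
t=19: [60, 90, 60, 90]  (not all equal)
t=20: [23, 33, 23, 33]  (not all equal)
t=21: [52, 25, 52, 25]  (not all equal)
t=22: [28, 11, 28, 11]  (not all equal)
t=23: [85, 42, 85, 42]  (not all equal)
t=24: [76, 12, 76, 12]  (not all equal)
t=25: [91, 82, 91, 82]  (not all equal)
t=26: [95, 30, 95, 30]  (not all equal)
t=27: [44, 38, 44, 38]  (not all equal)
t=28: [70, 85, 70, 85]  (not all equal)
t=29: [11, 60, 11, 60]  (not all equal)
t=30: [37, 85, 37, 85]  (not all equal)
t=31: [11, 62, 11, 62]  (not all equal)
t=32: [43, 85, 43, 85]  (not all equal)
t=33: [12, 79, 12, 79]  (not all equal)
t=34: [91, 91, 91, 91]  (all equal)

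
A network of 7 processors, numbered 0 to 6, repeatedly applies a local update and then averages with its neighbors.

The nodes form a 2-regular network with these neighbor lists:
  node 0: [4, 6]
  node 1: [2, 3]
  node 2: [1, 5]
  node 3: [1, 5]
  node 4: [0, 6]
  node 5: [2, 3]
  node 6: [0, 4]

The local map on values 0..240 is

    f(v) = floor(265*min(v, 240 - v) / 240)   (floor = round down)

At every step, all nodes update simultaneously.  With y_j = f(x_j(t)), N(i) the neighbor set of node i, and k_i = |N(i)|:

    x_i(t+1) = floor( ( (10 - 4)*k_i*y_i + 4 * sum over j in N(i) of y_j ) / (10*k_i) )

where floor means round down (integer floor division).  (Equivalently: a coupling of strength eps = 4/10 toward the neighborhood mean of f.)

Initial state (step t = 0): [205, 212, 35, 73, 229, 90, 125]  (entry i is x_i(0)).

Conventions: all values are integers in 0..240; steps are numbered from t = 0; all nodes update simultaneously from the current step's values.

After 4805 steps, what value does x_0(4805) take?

Simulating step by step:
t=0: [205, 212, 35, 73, 229, 90, 125]
t=1: [50, 41, 48, 73, 40, 83, 85]
t=2: [60, 53, 59, 75, 56, 81, 75]
t=3: [68, 64, 68, 78, 66, 82, 74]
t=4: [75, 74, 77, 83, 74, 86, 78]
t=5: [82, 83, 86, 89, 82, 91, 84]
t=6: [90, 93, 94, 97, 90, 98, 91]
t=7: [99, 103, 103, 106, 99, 106, 99]
t=8: [109, 113, 113, 116, 109, 116, 109]
t=9: [120, 124, 124, 127, 120, 127, 120]
t=10: [132, 127, 127, 124, 132, 124, 132]
t=11: [119, 124, 124, 127, 119, 127, 119]
t=12: [131, 127, 127, 124, 131, 124, 131]
t=13: [120, 124, 124, 127, 120, 127, 120]

Answer: x_0(4805) = 120
Key observation: The state at step 9, [120, 124, 124, 127, 120, 127, 120], reappears at step 13: the system is in a cycle of period 4 from step 9 on.  Therefore the state at step 4805 equals the state at step 9 + ((4805 - 9) mod 4) = 9, which is [120, 124, 124, 127, 120, 127, 120].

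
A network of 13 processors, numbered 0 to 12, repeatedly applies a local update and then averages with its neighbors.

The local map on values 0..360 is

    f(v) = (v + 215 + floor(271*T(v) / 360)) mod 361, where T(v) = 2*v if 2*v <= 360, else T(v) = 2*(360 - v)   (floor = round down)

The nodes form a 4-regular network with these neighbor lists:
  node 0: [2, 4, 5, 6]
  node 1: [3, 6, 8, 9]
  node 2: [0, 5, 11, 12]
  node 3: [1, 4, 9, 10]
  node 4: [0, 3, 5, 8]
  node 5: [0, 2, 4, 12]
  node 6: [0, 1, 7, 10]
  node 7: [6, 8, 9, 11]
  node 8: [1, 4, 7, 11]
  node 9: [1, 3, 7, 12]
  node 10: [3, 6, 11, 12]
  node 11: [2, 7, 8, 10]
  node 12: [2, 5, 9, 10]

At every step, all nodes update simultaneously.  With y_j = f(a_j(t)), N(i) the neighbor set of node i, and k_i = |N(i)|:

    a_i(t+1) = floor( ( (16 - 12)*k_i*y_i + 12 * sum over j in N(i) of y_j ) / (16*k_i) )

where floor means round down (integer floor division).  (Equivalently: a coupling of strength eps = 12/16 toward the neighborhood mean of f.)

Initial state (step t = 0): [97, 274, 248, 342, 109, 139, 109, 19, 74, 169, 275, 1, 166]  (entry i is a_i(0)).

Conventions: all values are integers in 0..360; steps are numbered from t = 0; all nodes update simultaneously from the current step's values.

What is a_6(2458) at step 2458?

Simulating step by step:
t=0: [97, 274, 248, 342, 109, 139, 109, 19, 74, 169, 275, 1, 166]
t=1: [160, 189, 214, 227, 136, 193, 195, 189, 171, 258, 220, 209, 255]
t=2: [265, 285, 279, 265, 257, 262, 287, 287, 273, 281, 283, 288, 279]
t=3: [259, 254, 256, 257, 262, 260, 252, 251, 254, 253, 253, 252, 255]
t=4: [265, 267, 266, 266, 264, 264, 267, 268, 266, 267, 267, 267, 266]
t=5: [261, 261, 261, 261, 261, 261, 261, 260, 261, 260, 261, 260, 261]
t=6: [264, 264, 264, 264, 264, 264, 264, 264, 264, 264, 264, 264, 264]
t=7: [262, 262, 262, 262, 262, 262, 262, 262, 262, 262, 262, 262, 262]
t=8: [263, 263, 263, 263, 263, 263, 263, 263, 263, 263, 263, 263, 263]
t=9: [263, 263, 263, 263, 263, 263, 263, 263, 263, 263, 263, 263, 263]

Answer: a_6(2458) = 263
Key observation: The state at step 8, [263, 263, 263, 263, 263, 263, 263, 263, 263, 263, 263, 263, 263], reappears at step 9: the system is in a cycle of period 1 from step 8 on.  Therefore the state at step 2458 equals the state at step 8 + ((2458 - 8) mod 1) = 8, which is [263, 263, 263, 263, 263, 263, 263, 263, 263, 263, 263, 263, 263].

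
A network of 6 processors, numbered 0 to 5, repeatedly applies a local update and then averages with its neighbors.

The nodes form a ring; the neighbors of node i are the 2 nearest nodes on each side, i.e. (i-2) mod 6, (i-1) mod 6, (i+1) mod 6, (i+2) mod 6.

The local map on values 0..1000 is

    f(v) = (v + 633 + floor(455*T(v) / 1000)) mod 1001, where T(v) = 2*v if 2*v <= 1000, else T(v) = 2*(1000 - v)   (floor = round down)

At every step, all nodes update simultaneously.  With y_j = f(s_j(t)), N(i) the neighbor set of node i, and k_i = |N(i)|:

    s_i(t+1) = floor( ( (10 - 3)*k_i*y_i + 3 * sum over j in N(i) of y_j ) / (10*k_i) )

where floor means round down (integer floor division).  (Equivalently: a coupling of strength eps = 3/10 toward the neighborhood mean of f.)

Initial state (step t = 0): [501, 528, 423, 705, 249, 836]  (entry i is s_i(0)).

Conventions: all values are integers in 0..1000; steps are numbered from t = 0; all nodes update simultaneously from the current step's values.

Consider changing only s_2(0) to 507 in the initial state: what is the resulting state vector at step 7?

Simulating step by step:
t=0: [501, 528, 507, 705, 249, 836]
t=1: [553, 592, 552, 566, 254, 573]
t=2: [555, 594, 555, 556, 259, 557]
t=3: [556, 593, 556, 557, 265, 557]
t=4: [558, 594, 558, 558, 274, 558]
t=5: [559, 594, 559, 559, 286, 559]
t=6: [561, 594, 561, 561, 302, 561]
t=7: [563, 594, 563, 563, 323, 563]

Answer: [563, 594, 563, 563, 323, 563]
Key observation: This trace re-runs the system from the modified initial state.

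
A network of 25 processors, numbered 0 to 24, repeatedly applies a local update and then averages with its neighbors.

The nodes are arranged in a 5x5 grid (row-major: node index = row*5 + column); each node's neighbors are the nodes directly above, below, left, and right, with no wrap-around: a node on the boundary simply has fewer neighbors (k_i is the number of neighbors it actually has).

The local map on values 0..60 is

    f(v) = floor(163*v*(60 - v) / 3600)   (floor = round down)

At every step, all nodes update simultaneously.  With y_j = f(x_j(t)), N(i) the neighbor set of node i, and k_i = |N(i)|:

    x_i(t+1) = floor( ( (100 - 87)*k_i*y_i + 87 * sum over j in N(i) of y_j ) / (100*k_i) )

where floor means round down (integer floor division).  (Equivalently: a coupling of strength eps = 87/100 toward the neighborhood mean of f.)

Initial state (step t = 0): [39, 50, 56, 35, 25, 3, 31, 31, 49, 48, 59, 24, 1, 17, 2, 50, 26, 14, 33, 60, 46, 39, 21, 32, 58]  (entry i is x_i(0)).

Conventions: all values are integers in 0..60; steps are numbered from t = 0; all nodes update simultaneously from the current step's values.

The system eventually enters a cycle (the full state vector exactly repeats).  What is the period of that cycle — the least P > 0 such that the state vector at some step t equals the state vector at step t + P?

Simulating step by step:
t=0: [39, 50, 56, 35, 25, 3, 31, 31, 49, 48, 59, 24, 1, 17, 2, 50, 26, 14, 33, 60, 46, 39, 21, 32, 58]
t=1: [17, 28, 30, 26, 33, 23, 28, 21, 33, 23, 19, 23, 30, 19, 17, 23, 32, 29, 27, 14, 29, 35, 35, 28, 18]
t=2: [38, 37, 39, 40, 39, 36, 38, 39, 37, 37, 37, 38, 37, 37, 33, 38, 38, 39, 36, 34, 38, 39, 39, 37, 34]
t=3: [38, 37, 37, 37, 37, 37, 37, 37, 37, 38, 37, 37, 37, 38, 38, 37, 37, 37, 38, 39, 37, 37, 37, 38, 39]
t=4: [37, 37, 38, 38, 37, 37, 38, 38, 37, 37, 38, 38, 37, 37, 37, 38, 38, 37, 37, 37, 38, 38, 37, 37, 37]
t=5: [38, 37, 37, 37, 37, 37, 37, 37, 37, 38, 37, 37, 37, 38, 38, 37, 37, 37, 38, 38, 37, 37, 37, 38, 38]
t=6: [37, 37, 38, 38, 37, 37, 38, 38, 37, 37, 38, 38, 37, 37, 37, 38, 38, 37, 37, 37, 38, 38, 37, 37, 37]

Answer: 2
Key observation: The state at step 4, [37, 37, 38, 38, 37, 37, 38, 38, 37, 37, 38, 38, 37, 37, 37, 38, 38, 37, 37, 37, 38, 38, 37, 37, 37], reappears at step 6 — and no state repeats earlier — so the cycle the system enters has period 2.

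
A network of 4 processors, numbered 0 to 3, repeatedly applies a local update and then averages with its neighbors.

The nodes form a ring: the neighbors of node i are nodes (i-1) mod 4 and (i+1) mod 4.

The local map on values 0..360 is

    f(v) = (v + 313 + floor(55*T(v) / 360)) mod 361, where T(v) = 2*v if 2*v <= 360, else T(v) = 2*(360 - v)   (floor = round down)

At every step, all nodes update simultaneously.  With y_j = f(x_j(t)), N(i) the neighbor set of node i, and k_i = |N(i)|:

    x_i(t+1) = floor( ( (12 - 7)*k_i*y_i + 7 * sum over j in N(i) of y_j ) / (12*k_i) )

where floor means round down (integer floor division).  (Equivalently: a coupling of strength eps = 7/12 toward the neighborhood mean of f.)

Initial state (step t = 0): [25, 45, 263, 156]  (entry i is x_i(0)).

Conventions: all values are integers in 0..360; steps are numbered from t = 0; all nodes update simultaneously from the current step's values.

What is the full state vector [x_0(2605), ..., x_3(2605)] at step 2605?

Simulating step by step:
t=0: [25, 45, 263, 156]
t=1: [191, 175, 149, 236]
t=2: [198, 174, 178, 192]
t=3: [192, 186, 185, 192]
t=4: [193, 191, 191, 193]
t=5: [195, 194, 194, 195]
t=6: [196, 196, 196, 196]
t=7: [198, 198, 198, 198]
t=8: [199, 199, 199, 199]
t=9: [200, 200, 200, 200]
t=10: [200, 200, 200, 200]

Answer: [200, 200, 200, 200]
Key observation: The state at step 9, [200, 200, 200, 200], reappears at step 10: the system is in a cycle of period 1 from step 9 on.  Therefore the state at step 2605 equals the state at step 9 + ((2605 - 9) mod 1) = 9, which is [200, 200, 200, 200].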